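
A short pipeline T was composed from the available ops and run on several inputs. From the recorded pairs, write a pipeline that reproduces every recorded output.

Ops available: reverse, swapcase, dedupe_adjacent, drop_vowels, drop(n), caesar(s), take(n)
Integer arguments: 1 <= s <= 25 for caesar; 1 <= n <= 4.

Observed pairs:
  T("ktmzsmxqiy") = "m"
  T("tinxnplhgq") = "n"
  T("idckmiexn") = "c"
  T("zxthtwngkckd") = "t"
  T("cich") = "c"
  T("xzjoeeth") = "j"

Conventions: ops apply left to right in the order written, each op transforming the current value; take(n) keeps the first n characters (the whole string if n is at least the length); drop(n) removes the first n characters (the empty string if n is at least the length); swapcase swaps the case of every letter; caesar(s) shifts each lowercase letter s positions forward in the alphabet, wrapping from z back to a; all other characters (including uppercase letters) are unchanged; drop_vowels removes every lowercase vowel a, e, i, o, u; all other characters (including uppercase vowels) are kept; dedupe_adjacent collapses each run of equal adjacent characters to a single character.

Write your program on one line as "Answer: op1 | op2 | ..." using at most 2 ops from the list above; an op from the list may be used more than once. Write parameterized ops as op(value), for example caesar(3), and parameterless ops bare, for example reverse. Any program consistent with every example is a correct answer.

take(3) | drop(2)

Check, running the answer program on each example:
  "ktmzsmxqiy" -> "ktm" -> "m"
  "tinxnplhgq" -> "tin" -> "n"
  "idckmiexn" -> "idc" -> "c"
  "zxthtwngkckd" -> "zxt" -> "t"
  "cich" -> "cic" -> "c"
  "xzjoeeth" -> "xzj" -> "j"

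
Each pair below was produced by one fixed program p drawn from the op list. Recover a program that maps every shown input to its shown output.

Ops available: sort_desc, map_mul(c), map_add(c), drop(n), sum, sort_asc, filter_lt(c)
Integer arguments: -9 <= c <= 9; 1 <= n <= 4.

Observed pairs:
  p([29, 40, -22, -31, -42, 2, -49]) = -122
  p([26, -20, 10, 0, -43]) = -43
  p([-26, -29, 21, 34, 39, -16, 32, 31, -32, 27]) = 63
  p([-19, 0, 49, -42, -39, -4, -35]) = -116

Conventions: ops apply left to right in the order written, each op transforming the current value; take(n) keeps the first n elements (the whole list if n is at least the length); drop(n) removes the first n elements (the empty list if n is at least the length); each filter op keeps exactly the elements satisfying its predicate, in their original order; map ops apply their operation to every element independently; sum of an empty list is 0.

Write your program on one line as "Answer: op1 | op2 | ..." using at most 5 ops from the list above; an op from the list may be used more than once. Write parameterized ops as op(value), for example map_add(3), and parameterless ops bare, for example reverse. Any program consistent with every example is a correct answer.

drop(2) | sort_desc | drop(2) | sum

Check, running the answer program on each example:
  [29, 40, -22, -31, -42, 2, -49] -> [-22, -31, -42, 2, -49] -> [2, -22, -31, -42, -49] -> [-31, -42, -49] -> -122
  [26, -20, 10, 0, -43] -> [10, 0, -43] -> [10, 0, -43] -> [-43] -> -43
  [-26, -29, 21, 34, 39, -16, 32, 31, -32, 27] -> [21, 34, 39, -16, 32, 31, -32, 27] -> [39, 34, 32, 31, 27, 21, -16, -32] -> [32, 31, 27, 21, -16, -32] -> 63
  [-19, 0, 49, -42, -39, -4, -35] -> [49, -42, -39, -4, -35] -> [49, -4, -35, -39, -42] -> [-35, -39, -42] -> -116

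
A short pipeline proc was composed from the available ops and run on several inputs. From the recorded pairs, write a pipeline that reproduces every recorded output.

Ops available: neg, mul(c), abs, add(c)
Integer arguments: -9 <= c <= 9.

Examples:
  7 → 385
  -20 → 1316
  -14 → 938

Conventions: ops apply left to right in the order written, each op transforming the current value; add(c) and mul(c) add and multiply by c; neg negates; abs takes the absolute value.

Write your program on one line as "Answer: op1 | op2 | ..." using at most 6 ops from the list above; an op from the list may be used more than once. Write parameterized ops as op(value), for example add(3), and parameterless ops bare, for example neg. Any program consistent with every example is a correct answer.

mul(9) | add(-8) | neg | mul(7) | abs

Check, running the answer program on each example:
  7 -> 63 -> 55 -> -55 -> -385 -> 385
  -20 -> -180 -> -188 -> 188 -> 1316 -> 1316
  -14 -> -126 -> -134 -> 134 -> 938 -> 938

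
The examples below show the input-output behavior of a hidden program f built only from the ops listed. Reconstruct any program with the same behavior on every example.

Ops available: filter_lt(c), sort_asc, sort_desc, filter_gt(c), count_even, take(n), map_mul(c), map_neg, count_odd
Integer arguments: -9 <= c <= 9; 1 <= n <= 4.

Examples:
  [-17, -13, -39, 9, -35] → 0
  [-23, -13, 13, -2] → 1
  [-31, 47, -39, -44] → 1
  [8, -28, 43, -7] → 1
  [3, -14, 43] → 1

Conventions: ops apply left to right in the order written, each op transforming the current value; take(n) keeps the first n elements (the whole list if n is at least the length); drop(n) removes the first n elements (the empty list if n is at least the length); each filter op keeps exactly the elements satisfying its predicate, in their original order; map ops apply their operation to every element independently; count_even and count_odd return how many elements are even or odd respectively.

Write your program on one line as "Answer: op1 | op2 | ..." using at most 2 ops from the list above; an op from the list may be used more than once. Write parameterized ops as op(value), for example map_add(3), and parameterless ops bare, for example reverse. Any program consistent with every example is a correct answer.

filter_lt(3) | count_even

Check, running the answer program on each example:
  [-17, -13, -39, 9, -35] -> [-17, -13, -39, -35] -> 0
  [-23, -13, 13, -2] -> [-23, -13, -2] -> 1
  [-31, 47, -39, -44] -> [-31, -39, -44] -> 1
  [8, -28, 43, -7] -> [-28, -7] -> 1
  [3, -14, 43] -> [-14] -> 1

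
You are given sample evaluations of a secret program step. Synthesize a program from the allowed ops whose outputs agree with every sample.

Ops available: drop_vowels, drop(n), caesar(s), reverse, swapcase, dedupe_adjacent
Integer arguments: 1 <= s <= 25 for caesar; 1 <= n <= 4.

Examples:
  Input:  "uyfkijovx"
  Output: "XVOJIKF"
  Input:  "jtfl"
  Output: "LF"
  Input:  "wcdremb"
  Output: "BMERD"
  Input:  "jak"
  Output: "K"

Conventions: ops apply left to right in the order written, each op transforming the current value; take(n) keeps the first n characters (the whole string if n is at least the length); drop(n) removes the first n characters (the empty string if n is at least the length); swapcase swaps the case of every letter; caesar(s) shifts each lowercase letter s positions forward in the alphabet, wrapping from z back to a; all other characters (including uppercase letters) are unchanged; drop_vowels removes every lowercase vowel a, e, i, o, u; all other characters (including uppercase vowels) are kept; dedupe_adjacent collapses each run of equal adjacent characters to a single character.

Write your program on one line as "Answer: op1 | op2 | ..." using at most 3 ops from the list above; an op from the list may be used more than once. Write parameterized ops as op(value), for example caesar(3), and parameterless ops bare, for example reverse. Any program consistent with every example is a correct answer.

drop(2) | swapcase | reverse

Check, running the answer program on each example:
  "uyfkijovx" -> "fkijovx" -> "FKIJOVX" -> "XVOJIKF"
  "jtfl" -> "fl" -> "FL" -> "LF"
  "wcdremb" -> "dremb" -> "DREMB" -> "BMERD"
  "jak" -> "k" -> "K" -> "K"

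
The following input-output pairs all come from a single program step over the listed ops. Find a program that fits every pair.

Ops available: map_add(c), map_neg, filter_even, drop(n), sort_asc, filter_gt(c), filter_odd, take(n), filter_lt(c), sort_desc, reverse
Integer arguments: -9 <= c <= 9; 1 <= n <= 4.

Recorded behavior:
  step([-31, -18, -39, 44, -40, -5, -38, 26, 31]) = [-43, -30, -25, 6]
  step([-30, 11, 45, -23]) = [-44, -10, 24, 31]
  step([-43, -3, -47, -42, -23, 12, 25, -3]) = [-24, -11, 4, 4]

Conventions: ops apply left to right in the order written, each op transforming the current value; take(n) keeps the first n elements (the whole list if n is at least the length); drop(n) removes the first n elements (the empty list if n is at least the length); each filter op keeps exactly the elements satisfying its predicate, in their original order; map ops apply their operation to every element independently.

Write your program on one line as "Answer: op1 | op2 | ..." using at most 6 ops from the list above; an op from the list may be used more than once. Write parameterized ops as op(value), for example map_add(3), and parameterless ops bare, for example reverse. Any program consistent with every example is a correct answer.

map_neg | reverse | sort_asc | map_add(1) | take(4)

Check, running the answer program on each example:
  [-31, -18, -39, 44, -40, -5, -38, 26, 31] -> [31, 18, 39, -44, 40, 5, 38, -26, -31] -> [-31, -26, 38, 5, 40, -44, 39, 18, 31] -> [-44, -31, -26, 5, 18, 31, 38, 39, 40] -> [-43, -30, -25, 6, 19, 32, 39, 40, 41] -> [-43, -30, -25, 6]
  [-30, 11, 45, -23] -> [30, -11, -45, 23] -> [23, -45, -11, 30] -> [-45, -11, 23, 30] -> [-44, -10, 24, 31] -> [-44, -10, 24, 31]
  [-43, -3, -47, -42, -23, 12, 25, -3] -> [43, 3, 47, 42, 23, -12, -25, 3] -> [3, -25, -12, 23, 42, 47, 3, 43] -> [-25, -12, 3, 3, 23, 42, 43, 47] -> [-24, -11, 4, 4, 24, 43, 44, 48] -> [-24, -11, 4, 4]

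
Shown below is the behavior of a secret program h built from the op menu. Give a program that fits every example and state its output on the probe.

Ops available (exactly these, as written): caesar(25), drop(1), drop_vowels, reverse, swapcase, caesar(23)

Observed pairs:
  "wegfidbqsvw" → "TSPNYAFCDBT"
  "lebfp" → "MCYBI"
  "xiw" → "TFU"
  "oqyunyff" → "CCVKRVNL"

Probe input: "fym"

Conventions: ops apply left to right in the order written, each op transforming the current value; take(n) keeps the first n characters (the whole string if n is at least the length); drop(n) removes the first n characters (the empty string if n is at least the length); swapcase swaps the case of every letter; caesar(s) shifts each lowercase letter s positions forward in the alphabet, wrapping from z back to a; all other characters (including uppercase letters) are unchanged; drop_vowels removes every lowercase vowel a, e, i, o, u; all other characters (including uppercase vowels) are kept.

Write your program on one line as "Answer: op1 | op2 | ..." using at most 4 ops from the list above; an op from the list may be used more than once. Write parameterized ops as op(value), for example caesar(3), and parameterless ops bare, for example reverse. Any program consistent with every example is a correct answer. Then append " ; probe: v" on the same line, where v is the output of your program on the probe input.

caesar(23) | reverse | swapcase ; probe: "JVC"

Check, running the answer program on each example:
  "wegfidbqsvw" -> "tbdcfaynpst" -> "tspnyafcdbt" -> "TSPNYAFCDBT"
  "lebfp" -> "ibycm" -> "mcybi" -> "MCYBI"
  "xiw" -> "uft" -> "tfu" -> "TFU"
  "oqyunyff" -> "lnvrkvcc" -> "ccvkrvnl" -> "CCVKRVNL"
  probe: "fym" -> "cvj" -> "jvc" -> "JVC"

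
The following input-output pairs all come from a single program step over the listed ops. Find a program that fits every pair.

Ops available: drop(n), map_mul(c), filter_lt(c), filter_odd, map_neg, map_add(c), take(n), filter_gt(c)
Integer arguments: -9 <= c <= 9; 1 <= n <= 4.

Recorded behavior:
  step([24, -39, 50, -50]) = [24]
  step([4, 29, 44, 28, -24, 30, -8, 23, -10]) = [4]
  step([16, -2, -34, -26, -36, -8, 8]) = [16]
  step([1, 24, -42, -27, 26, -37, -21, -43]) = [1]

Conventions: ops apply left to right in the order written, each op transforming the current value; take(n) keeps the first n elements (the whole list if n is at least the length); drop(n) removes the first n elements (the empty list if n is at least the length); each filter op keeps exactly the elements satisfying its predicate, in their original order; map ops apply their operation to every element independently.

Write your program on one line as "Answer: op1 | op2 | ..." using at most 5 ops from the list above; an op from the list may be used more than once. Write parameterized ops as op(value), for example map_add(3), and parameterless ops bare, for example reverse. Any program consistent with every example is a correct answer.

filter_gt(-9) | map_neg | take(1) | map_neg

Check, running the answer program on each example:
  [24, -39, 50, -50] -> [24, 50] -> [-24, -50] -> [-24] -> [24]
  [4, 29, 44, 28, -24, 30, -8, 23, -10] -> [4, 29, 44, 28, 30, -8, 23] -> [-4, -29, -44, -28, -30, 8, -23] -> [-4] -> [4]
  [16, -2, -34, -26, -36, -8, 8] -> [16, -2, -8, 8] -> [-16, 2, 8, -8] -> [-16] -> [16]
  [1, 24, -42, -27, 26, -37, -21, -43] -> [1, 24, 26] -> [-1, -24, -26] -> [-1] -> [1]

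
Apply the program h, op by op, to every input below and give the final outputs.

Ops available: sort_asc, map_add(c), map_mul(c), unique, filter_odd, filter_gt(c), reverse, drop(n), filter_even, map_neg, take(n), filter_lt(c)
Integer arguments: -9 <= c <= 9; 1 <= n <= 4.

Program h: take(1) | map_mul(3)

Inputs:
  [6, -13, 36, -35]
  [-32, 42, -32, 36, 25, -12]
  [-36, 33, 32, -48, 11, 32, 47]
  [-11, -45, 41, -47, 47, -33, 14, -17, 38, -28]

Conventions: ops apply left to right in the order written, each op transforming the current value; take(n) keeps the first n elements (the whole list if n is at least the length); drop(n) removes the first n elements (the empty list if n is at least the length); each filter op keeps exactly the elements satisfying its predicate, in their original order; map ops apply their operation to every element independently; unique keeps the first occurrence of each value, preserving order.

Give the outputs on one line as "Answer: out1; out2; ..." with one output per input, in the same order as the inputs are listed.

Execution, op by op:
  [6, -13, 36, -35] -> [6] -> [18]
  [-32, 42, -32, 36, 25, -12] -> [-32] -> [-96]
  [-36, 33, 32, -48, 11, 32, 47] -> [-36] -> [-108]
  [-11, -45, 41, -47, 47, -33, 14, -17, 38, -28] -> [-11] -> [-33]

[18]; [-96]; [-108]; [-33]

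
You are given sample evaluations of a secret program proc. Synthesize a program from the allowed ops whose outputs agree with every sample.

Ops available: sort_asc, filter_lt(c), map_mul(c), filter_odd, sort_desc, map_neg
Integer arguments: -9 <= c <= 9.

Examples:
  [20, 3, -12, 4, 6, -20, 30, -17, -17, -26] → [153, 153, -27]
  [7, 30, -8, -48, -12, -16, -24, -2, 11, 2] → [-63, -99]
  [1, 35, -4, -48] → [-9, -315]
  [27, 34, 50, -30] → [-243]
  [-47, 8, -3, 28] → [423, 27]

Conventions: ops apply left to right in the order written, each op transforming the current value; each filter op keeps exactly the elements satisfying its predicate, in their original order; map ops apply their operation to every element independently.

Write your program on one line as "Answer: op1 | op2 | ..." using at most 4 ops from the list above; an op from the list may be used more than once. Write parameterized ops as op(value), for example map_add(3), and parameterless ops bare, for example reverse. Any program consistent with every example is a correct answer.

map_mul(-9) | filter_odd | sort_desc

Check, running the answer program on each example:
  [20, 3, -12, 4, 6, -20, 30, -17, -17, -26] -> [-180, -27, 108, -36, -54, 180, -270, 153, 153, 234] -> [-27, 153, 153] -> [153, 153, -27]
  [7, 30, -8, -48, -12, -16, -24, -2, 11, 2] -> [-63, -270, 72, 432, 108, 144, 216, 18, -99, -18] -> [-63, -99] -> [-63, -99]
  [1, 35, -4, -48] -> [-9, -315, 36, 432] -> [-9, -315] -> [-9, -315]
  [27, 34, 50, -30] -> [-243, -306, -450, 270] -> [-243] -> [-243]
  [-47, 8, -3, 28] -> [423, -72, 27, -252] -> [423, 27] -> [423, 27]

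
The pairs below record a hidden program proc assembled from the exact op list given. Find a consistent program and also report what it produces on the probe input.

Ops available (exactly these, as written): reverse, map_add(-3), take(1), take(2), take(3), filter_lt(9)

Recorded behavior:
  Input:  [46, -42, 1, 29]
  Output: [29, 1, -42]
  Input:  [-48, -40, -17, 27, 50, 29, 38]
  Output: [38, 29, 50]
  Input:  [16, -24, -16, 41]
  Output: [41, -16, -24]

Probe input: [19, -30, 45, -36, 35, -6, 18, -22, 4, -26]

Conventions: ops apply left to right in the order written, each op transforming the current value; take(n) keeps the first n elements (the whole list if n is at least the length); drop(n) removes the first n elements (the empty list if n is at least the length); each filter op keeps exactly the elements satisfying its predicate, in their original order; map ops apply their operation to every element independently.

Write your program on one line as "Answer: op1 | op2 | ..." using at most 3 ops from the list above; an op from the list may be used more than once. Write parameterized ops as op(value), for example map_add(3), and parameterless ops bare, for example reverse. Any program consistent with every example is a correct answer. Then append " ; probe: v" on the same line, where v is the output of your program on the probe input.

reverse | take(3) ; probe: [-26, 4, -22]

Check, running the answer program on each example:
  [46, -42, 1, 29] -> [29, 1, -42, 46] -> [29, 1, -42]
  [-48, -40, -17, 27, 50, 29, 38] -> [38, 29, 50, 27, -17, -40, -48] -> [38, 29, 50]
  [16, -24, -16, 41] -> [41, -16, -24, 16] -> [41, -16, -24]
  probe: [19, -30, 45, -36, 35, -6, 18, -22, 4, -26] -> [-26, 4, -22, 18, -6, 35, -36, 45, -30, 19] -> [-26, 4, -22]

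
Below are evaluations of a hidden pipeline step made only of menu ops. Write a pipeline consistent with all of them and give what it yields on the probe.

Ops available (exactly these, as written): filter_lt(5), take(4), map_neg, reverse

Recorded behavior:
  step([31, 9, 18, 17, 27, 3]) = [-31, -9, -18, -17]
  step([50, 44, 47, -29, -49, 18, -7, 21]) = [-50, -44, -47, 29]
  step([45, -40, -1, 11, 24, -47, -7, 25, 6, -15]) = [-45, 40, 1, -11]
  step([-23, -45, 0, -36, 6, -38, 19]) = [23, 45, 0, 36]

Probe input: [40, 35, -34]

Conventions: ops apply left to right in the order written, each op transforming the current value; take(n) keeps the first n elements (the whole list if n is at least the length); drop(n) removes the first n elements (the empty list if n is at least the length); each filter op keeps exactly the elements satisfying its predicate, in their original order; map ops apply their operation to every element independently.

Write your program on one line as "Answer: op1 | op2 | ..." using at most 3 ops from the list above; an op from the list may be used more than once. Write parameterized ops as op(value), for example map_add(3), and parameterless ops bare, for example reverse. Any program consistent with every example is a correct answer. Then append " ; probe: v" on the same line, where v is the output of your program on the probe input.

take(4) | map_neg ; probe: [-40, -35, 34]

Check, running the answer program on each example:
  [31, 9, 18, 17, 27, 3] -> [31, 9, 18, 17] -> [-31, -9, -18, -17]
  [50, 44, 47, -29, -49, 18, -7, 21] -> [50, 44, 47, -29] -> [-50, -44, -47, 29]
  [45, -40, -1, 11, 24, -47, -7, 25, 6, -15] -> [45, -40, -1, 11] -> [-45, 40, 1, -11]
  [-23, -45, 0, -36, 6, -38, 19] -> [-23, -45, 0, -36] -> [23, 45, 0, 36]
  probe: [40, 35, -34] -> [40, 35, -34] -> [-40, -35, 34]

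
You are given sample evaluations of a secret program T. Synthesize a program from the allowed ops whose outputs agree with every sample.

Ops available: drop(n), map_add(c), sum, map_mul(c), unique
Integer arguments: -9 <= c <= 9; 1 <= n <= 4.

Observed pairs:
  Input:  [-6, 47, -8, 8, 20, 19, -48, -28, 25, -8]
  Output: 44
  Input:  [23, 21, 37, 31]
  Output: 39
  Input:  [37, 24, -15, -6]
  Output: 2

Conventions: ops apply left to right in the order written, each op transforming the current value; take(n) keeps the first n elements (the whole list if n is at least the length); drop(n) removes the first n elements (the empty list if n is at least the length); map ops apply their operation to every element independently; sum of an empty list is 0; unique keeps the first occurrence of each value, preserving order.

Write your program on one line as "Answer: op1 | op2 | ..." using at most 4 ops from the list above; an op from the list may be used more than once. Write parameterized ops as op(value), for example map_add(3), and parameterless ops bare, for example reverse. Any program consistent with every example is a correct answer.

drop(3) | map_add(8) | sum

Check, running the answer program on each example:
  [-6, 47, -8, 8, 20, 19, -48, -28, 25, -8] -> [8, 20, 19, -48, -28, 25, -8] -> [16, 28, 27, -40, -20, 33, 0] -> 44
  [23, 21, 37, 31] -> [31] -> [39] -> 39
  [37, 24, -15, -6] -> [-6] -> [2] -> 2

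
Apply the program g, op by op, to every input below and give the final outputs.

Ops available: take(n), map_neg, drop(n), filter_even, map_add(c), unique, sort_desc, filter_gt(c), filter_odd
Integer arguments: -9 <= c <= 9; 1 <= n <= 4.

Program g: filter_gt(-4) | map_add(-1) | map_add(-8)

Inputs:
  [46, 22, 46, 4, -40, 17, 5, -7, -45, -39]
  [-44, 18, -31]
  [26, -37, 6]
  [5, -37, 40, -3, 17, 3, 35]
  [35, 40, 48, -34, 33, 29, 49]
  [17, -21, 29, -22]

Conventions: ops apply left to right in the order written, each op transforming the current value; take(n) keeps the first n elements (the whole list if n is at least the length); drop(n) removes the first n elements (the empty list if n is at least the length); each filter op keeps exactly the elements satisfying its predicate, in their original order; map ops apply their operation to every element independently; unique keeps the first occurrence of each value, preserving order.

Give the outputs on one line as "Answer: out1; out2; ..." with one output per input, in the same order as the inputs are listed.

[37, 13, 37, -5, 8, -4]; [9]; [17, -3]; [-4, 31, -12, 8, -6, 26]; [26, 31, 39, 24, 20, 40]; [8, 20]

Execution, op by op:
  [46, 22, 46, 4, -40, 17, 5, -7, -45, -39] -> [46, 22, 46, 4, 17, 5] -> [45, 21, 45, 3, 16, 4] -> [37, 13, 37, -5, 8, -4]
  [-44, 18, -31] -> [18] -> [17] -> [9]
  [26, -37, 6] -> [26, 6] -> [25, 5] -> [17, -3]
  [5, -37, 40, -3, 17, 3, 35] -> [5, 40, -3, 17, 3, 35] -> [4, 39, -4, 16, 2, 34] -> [-4, 31, -12, 8, -6, 26]
  [35, 40, 48, -34, 33, 29, 49] -> [35, 40, 48, 33, 29, 49] -> [34, 39, 47, 32, 28, 48] -> [26, 31, 39, 24, 20, 40]
  [17, -21, 29, -22] -> [17, 29] -> [16, 28] -> [8, 20]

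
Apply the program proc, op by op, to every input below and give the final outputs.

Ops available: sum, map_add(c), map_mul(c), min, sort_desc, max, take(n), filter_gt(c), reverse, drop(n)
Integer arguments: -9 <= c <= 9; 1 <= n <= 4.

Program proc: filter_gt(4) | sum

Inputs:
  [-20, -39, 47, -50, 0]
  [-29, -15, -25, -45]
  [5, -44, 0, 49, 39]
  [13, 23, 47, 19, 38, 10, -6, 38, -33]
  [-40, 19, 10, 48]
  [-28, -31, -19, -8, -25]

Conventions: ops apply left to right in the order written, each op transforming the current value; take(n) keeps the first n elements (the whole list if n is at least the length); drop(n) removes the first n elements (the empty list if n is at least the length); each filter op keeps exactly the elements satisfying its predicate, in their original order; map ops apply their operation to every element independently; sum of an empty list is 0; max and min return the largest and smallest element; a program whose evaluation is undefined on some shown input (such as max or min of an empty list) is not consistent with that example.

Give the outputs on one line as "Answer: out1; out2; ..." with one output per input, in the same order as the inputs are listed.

47; 0; 93; 188; 77; 0

Execution, op by op:
  [-20, -39, 47, -50, 0] -> [47] -> 47
  [-29, -15, -25, -45] -> [] -> 0
  [5, -44, 0, 49, 39] -> [5, 49, 39] -> 93
  [13, 23, 47, 19, 38, 10, -6, 38, -33] -> [13, 23, 47, 19, 38, 10, 38] -> 188
  [-40, 19, 10, 48] -> [19, 10, 48] -> 77
  [-28, -31, -19, -8, -25] -> [] -> 0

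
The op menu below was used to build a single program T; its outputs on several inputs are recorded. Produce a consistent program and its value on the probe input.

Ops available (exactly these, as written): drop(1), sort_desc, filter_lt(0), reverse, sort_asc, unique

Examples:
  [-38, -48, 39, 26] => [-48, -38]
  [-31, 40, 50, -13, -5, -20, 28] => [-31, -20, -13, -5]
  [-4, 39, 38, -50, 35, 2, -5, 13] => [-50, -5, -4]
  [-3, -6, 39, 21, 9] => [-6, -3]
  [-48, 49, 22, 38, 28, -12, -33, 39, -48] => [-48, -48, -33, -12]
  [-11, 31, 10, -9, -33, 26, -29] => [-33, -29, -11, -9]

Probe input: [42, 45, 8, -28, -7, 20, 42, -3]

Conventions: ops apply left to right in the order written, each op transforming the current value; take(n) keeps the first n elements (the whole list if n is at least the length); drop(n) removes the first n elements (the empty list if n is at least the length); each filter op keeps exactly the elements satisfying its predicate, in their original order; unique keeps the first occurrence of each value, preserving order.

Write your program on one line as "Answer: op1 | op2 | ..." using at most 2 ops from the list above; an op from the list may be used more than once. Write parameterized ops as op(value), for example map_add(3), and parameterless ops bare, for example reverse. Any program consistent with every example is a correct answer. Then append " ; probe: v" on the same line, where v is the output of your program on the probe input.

filter_lt(0) | sort_asc ; probe: [-28, -7, -3]

Check, running the answer program on each example:
  [-38, -48, 39, 26] -> [-38, -48] -> [-48, -38]
  [-31, 40, 50, -13, -5, -20, 28] -> [-31, -13, -5, -20] -> [-31, -20, -13, -5]
  [-4, 39, 38, -50, 35, 2, -5, 13] -> [-4, -50, -5] -> [-50, -5, -4]
  [-3, -6, 39, 21, 9] -> [-3, -6] -> [-6, -3]
  [-48, 49, 22, 38, 28, -12, -33, 39, -48] -> [-48, -12, -33, -48] -> [-48, -48, -33, -12]
  [-11, 31, 10, -9, -33, 26, -29] -> [-11, -9, -33, -29] -> [-33, -29, -11, -9]
  probe: [42, 45, 8, -28, -7, 20, 42, -3] -> [-28, -7, -3] -> [-28, -7, -3]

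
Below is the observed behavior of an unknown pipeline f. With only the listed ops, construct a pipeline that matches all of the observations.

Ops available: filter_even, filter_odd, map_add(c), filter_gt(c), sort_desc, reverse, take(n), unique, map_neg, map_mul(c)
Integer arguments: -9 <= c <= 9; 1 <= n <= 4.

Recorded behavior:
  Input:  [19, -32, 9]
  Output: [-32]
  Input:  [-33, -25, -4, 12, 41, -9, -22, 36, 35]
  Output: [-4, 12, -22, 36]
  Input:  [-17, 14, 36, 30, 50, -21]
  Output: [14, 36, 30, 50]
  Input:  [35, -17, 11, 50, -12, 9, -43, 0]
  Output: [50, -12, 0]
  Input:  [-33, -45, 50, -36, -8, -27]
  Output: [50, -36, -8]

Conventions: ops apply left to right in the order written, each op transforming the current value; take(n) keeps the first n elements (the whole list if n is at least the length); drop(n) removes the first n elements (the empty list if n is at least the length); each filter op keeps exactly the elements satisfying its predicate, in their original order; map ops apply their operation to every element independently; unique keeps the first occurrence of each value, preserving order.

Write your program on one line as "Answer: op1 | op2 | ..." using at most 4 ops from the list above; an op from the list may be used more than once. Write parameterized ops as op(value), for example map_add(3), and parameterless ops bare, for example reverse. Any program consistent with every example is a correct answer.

map_neg | filter_even | map_neg

Check, running the answer program on each example:
  [19, -32, 9] -> [-19, 32, -9] -> [32] -> [-32]
  [-33, -25, -4, 12, 41, -9, -22, 36, 35] -> [33, 25, 4, -12, -41, 9, 22, -36, -35] -> [4, -12, 22, -36] -> [-4, 12, -22, 36]
  [-17, 14, 36, 30, 50, -21] -> [17, -14, -36, -30, -50, 21] -> [-14, -36, -30, -50] -> [14, 36, 30, 50]
  [35, -17, 11, 50, -12, 9, -43, 0] -> [-35, 17, -11, -50, 12, -9, 43, 0] -> [-50, 12, 0] -> [50, -12, 0]
  [-33, -45, 50, -36, -8, -27] -> [33, 45, -50, 36, 8, 27] -> [-50, 36, 8] -> [50, -36, -8]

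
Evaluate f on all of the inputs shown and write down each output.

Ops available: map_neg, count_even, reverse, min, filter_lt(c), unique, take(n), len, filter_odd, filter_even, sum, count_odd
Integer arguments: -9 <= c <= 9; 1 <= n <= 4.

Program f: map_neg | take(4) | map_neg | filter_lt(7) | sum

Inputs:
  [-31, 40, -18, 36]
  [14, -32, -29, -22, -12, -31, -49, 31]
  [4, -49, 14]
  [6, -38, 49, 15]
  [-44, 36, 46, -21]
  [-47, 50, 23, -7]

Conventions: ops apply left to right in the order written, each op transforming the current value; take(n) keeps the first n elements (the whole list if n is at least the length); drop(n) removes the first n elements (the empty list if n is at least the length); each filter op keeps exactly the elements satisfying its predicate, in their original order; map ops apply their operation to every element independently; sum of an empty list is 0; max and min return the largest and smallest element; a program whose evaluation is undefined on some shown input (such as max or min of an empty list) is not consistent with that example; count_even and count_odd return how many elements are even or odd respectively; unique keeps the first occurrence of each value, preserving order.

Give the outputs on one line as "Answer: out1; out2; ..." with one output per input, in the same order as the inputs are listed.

Execution, op by op:
  [-31, 40, -18, 36] -> [31, -40, 18, -36] -> [31, -40, 18, -36] -> [-31, 40, -18, 36] -> [-31, -18] -> -49
  [14, -32, -29, -22, -12, -31, -49, 31] -> [-14, 32, 29, 22, 12, 31, 49, -31] -> [-14, 32, 29, 22] -> [14, -32, -29, -22] -> [-32, -29, -22] -> -83
  [4, -49, 14] -> [-4, 49, -14] -> [-4, 49, -14] -> [4, -49, 14] -> [4, -49] -> -45
  [6, -38, 49, 15] -> [-6, 38, -49, -15] -> [-6, 38, -49, -15] -> [6, -38, 49, 15] -> [6, -38] -> -32
  [-44, 36, 46, -21] -> [44, -36, -46, 21] -> [44, -36, -46, 21] -> [-44, 36, 46, -21] -> [-44, -21] -> -65
  [-47, 50, 23, -7] -> [47, -50, -23, 7] -> [47, -50, -23, 7] -> [-47, 50, 23, -7] -> [-47, -7] -> -54

-49; -83; -45; -32; -65; -54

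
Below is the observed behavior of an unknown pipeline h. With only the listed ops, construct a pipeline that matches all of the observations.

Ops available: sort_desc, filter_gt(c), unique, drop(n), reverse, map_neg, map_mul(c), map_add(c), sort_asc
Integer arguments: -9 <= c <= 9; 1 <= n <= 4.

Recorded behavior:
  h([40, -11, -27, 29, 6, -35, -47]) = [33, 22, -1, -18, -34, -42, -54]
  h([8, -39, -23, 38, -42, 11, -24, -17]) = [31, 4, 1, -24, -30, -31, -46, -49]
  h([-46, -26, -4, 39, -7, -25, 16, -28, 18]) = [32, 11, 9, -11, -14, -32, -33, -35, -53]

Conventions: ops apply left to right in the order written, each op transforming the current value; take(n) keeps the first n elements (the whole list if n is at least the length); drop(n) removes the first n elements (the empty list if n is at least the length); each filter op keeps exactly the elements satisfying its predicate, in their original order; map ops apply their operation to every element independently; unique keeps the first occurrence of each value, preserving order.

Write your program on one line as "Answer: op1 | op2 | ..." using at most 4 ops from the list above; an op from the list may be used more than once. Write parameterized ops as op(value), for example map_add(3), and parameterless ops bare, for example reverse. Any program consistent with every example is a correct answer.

map_add(-7) | sort_asc | reverse

Check, running the answer program on each example:
  [40, -11, -27, 29, 6, -35, -47] -> [33, -18, -34, 22, -1, -42, -54] -> [-54, -42, -34, -18, -1, 22, 33] -> [33, 22, -1, -18, -34, -42, -54]
  [8, -39, -23, 38, -42, 11, -24, -17] -> [1, -46, -30, 31, -49, 4, -31, -24] -> [-49, -46, -31, -30, -24, 1, 4, 31] -> [31, 4, 1, -24, -30, -31, -46, -49]
  [-46, -26, -4, 39, -7, -25, 16, -28, 18] -> [-53, -33, -11, 32, -14, -32, 9, -35, 11] -> [-53, -35, -33, -32, -14, -11, 9, 11, 32] -> [32, 11, 9, -11, -14, -32, -33, -35, -53]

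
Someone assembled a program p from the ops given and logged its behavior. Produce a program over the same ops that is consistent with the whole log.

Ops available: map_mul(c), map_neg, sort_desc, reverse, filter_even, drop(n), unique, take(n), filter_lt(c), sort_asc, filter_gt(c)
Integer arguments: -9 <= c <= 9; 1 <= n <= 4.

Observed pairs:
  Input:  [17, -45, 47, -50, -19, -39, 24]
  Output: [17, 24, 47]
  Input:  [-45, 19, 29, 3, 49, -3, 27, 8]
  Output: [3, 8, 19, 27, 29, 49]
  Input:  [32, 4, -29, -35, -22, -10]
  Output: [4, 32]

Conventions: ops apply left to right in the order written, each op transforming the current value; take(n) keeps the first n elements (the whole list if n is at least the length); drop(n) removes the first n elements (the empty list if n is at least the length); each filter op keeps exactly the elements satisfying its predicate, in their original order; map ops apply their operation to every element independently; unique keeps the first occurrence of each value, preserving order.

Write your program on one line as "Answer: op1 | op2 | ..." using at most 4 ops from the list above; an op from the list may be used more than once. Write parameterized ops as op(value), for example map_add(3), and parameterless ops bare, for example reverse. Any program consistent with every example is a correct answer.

reverse | sort_desc | filter_gt(-2) | reverse

Check, running the answer program on each example:
  [17, -45, 47, -50, -19, -39, 24] -> [24, -39, -19, -50, 47, -45, 17] -> [47, 24, 17, -19, -39, -45, -50] -> [47, 24, 17] -> [17, 24, 47]
  [-45, 19, 29, 3, 49, -3, 27, 8] -> [8, 27, -3, 49, 3, 29, 19, -45] -> [49, 29, 27, 19, 8, 3, -3, -45] -> [49, 29, 27, 19, 8, 3] -> [3, 8, 19, 27, 29, 49]
  [32, 4, -29, -35, -22, -10] -> [-10, -22, -35, -29, 4, 32] -> [32, 4, -10, -22, -29, -35] -> [32, 4] -> [4, 32]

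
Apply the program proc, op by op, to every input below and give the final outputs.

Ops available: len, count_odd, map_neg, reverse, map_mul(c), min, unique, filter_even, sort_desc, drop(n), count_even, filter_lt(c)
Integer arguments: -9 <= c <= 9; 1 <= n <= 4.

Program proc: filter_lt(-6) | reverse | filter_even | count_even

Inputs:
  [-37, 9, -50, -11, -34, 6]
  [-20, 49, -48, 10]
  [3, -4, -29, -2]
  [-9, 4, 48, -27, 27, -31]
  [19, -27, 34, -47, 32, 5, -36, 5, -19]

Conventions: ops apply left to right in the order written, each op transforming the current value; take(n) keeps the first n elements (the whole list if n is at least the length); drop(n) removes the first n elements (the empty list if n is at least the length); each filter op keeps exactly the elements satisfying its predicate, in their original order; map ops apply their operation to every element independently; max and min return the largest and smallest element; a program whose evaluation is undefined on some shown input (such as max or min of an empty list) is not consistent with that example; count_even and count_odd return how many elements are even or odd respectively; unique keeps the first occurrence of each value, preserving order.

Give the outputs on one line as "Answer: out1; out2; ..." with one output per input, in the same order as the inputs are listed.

Execution, op by op:
  [-37, 9, -50, -11, -34, 6] -> [-37, -50, -11, -34] -> [-34, -11, -50, -37] -> [-34, -50] -> 2
  [-20, 49, -48, 10] -> [-20, -48] -> [-48, -20] -> [-48, -20] -> 2
  [3, -4, -29, -2] -> [-29] -> [-29] -> [] -> 0
  [-9, 4, 48, -27, 27, -31] -> [-9, -27, -31] -> [-31, -27, -9] -> [] -> 0
  [19, -27, 34, -47, 32, 5, -36, 5, -19] -> [-27, -47, -36, -19] -> [-19, -36, -47, -27] -> [-36] -> 1

2; 2; 0; 0; 1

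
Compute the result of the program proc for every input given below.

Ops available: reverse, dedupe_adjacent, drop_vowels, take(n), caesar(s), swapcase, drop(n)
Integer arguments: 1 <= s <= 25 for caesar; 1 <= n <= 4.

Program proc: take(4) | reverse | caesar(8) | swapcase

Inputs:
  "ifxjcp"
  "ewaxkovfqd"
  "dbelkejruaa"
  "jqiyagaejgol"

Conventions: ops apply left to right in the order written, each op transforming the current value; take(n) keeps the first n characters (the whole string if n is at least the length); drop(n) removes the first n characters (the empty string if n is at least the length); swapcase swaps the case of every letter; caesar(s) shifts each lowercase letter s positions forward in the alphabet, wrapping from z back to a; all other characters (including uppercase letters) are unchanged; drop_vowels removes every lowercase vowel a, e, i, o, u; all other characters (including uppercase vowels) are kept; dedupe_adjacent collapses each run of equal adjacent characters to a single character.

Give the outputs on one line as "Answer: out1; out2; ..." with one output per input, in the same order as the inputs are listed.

"RFNQ"; "FIEM"; "TMJL"; "GQYR"

Execution, op by op:
  "ifxjcp" -> "ifxj" -> "jxfi" -> "rfnq" -> "RFNQ"
  "ewaxkovfqd" -> "ewax" -> "xawe" -> "fiem" -> "FIEM"
  "dbelkejruaa" -> "dbel" -> "lebd" -> "tmjl" -> "TMJL"
  "jqiyagaejgol" -> "jqiy" -> "yiqj" -> "gqyr" -> "GQYR"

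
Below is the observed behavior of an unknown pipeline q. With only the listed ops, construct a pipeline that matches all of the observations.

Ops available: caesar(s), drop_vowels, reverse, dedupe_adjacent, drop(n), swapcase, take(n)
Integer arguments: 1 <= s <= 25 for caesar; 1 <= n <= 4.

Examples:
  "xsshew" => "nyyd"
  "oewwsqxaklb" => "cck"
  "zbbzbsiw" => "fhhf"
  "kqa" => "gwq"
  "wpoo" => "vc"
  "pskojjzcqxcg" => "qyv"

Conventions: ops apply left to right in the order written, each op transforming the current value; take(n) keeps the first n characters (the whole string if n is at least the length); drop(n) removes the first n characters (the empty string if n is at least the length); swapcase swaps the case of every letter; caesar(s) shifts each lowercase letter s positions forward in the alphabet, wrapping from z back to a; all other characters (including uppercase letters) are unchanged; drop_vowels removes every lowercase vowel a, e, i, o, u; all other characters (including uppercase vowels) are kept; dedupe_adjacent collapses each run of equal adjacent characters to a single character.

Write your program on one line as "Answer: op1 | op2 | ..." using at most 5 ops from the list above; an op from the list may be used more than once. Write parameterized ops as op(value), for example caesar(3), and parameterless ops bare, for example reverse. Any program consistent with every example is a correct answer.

take(4) | caesar(6) | drop_vowels | reverse

Check, running the answer program on each example:
  "xsshew" -> "xssh" -> "dyyn" -> "dyyn" -> "nyyd"
  "oewwsqxaklb" -> "oeww" -> "ukcc" -> "kcc" -> "cck"
  "zbbzbsiw" -> "zbbz" -> "fhhf" -> "fhhf" -> "fhhf"
  "kqa" -> "kqa" -> "qwg" -> "qwg" -> "gwq"
  "wpoo" -> "wpoo" -> "cvuu" -> "cv" -> "vc"
  "pskojjzcqxcg" -> "psko" -> "vyqu" -> "vyq" -> "qyv"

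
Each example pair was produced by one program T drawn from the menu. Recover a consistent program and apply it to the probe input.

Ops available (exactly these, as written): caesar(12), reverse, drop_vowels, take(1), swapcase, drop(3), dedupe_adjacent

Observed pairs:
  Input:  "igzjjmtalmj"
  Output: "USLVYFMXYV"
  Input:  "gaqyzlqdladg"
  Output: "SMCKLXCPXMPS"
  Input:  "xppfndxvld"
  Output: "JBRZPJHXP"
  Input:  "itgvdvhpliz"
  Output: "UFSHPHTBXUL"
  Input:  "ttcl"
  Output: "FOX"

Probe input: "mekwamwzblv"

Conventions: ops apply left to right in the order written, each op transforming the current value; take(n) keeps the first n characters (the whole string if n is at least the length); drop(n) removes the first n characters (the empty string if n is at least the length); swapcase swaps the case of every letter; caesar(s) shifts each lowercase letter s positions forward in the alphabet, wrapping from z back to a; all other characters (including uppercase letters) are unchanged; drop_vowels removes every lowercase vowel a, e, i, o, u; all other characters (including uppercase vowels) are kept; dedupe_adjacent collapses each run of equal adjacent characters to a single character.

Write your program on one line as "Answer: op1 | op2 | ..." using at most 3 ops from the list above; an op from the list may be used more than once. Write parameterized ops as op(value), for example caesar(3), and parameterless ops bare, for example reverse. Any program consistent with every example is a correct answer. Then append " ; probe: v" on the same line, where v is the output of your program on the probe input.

caesar(12) | swapcase | dedupe_adjacent ; probe: "YQWIMYILNXH"

Check, running the answer program on each example:
  "igzjjmtalmj" -> "uslvvyfmxyv" -> "USLVVYFMXYV" -> "USLVYFMXYV"
  "gaqyzlqdladg" -> "smcklxcpxmps" -> "SMCKLXCPXMPS" -> "SMCKLXCPXMPS"
  "xppfndxvld" -> "jbbrzpjhxp" -> "JBBRZPJHXP" -> "JBRZPJHXP"
  "itgvdvhpliz" -> "ufshphtbxul" -> "UFSHPHTBXUL" -> "UFSHPHTBXUL"
  "ttcl" -> "ffox" -> "FFOX" -> "FOX"
  probe: "mekwamwzblv" -> "yqwimyilnxh" -> "YQWIMYILNXH" -> "YQWIMYILNXH"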